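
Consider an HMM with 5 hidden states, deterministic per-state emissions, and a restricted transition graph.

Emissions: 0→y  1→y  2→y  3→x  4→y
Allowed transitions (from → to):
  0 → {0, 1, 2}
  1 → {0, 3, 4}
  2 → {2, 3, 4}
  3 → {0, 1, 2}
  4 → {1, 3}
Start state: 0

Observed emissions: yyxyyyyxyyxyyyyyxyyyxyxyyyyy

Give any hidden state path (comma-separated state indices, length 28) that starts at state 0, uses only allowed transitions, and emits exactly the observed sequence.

  pos 0: y in {0,1,2,4}, choose 0; start
  pos 1: y in {0,1,2,4}, choose 2; 0->2 ok
  pos 2: x in {3}, choose 3; 2->3 ok
  pos 3: y in {0,1,2,4}, choose 0; 3->0 ok
  pos 4: y in {0,1,2,4}, choose 2; 0->2 ok
  pos 5: y in {0,1,2,4}, choose 4; 2->4 ok
  pos 6: y in {0,1,2,4}, choose 1; 4->1 ok
  pos 7: x in {3}, choose 3; 1->3 ok
  pos 8: y in {0,1,2,4}, choose 1; 3->1 ok
  pos 9: y in {0,1,2,4}, choose 4; 1->4 ok
  pos 10: x in {3}, choose 3; 4->3 ok
  pos 11: y in {0,1,2,4}, choose 0; 3->0 ok
  pos 12: y in {0,1,2,4}, choose 1; 0->1 ok
  pos 13: y in {0,1,2,4}, choose 4; 1->4 ok
  pos 14: y in {0,1,2,4}, choose 1; 4->1 ok
  pos 15: y in {0,1,2,4}, choose 4; 1->4 ok
  pos 16: x in {3}, choose 3; 4->3 ok
  pos 17: y in {0,1,2,4}, choose 1; 3->1 ok
  pos 18: y in {0,1,2,4}, choose 0; 1->0 ok
  pos 19: y in {0,1,2,4}, choose 2; 0->2 ok
  pos 20: x in {3}, choose 3; 2->3 ok
  pos 21: y in {0,1,2,4}, choose 1; 3->1 ok
  pos 22: x in {3}, choose 3; 1->3 ok
  pos 23: y in {0,1,2,4}, choose 2; 3->2 ok
  pos 24: y in {0,1,2,4}, choose 2; 2->2 ok
  pos 25: y in {0,1,2,4}, choose 4; 2->4 ok
  pos 26: y in {0,1,2,4}, choose 1; 4->1 ok
  pos 27: y in {0,1,2,4}, choose 4; 1->4 ok

0,2,3,0,2,4,1,3,1,4,3,0,1,4,1,4,3,1,0,2,3,1,3,2,2,4,1,4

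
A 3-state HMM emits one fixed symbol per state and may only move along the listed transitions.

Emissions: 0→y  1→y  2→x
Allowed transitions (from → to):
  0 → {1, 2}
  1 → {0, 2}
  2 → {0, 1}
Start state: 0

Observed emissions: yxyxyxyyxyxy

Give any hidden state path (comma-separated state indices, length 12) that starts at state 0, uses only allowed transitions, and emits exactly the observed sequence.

  [0] y  {0,1}  => 0  start
  [1] x  {2}  => 2  0->2 ok
  [2] y  {0,1}  => 0  2->0 ok
  [3] x  {2}  => 2  0->2 ok
  [4] y  {0,1}  => 0  2->0 ok
  [5] x  {2}  => 2  0->2 ok
  [6] y  {0,1}  => 0  2->0 ok
  [7] y  {0,1}  => 1  0->1 ok
  [8] x  {2}  => 2  1->2 ok
  [9] y  {0,1}  => 1  2->1 ok
  [10] x  {2}  => 2  1->2 ok
  [11] y  {0,1}  => 1  2->1 ok

0,2,0,2,0,2,0,1,2,1,2,1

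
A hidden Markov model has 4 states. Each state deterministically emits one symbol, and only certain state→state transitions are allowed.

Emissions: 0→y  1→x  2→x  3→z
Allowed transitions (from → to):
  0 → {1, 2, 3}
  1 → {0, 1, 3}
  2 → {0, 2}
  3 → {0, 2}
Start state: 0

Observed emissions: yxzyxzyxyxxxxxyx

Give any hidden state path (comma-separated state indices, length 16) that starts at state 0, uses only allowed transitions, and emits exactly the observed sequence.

0,1,3,0,1,3,0,1,0,2,2,2,2,2,0,2

  t0 'y' -> {0}, take 0 (start)
  t1 'x' -> {1,2}, take 1 (0->1 ok)
  t2 'z' -> {3}, take 3 (1->3 ok)
  t3 'y' -> {0}, take 0 (3->0 ok)
  t4 'x' -> {1,2}, take 1 (0->1 ok)
  t5 'z' -> {3}, take 3 (1->3 ok)
  t6 'y' -> {0}, take 0 (3->0 ok)
  t7 'x' -> {1,2}, take 1 (0->1 ok)
  t8 'y' -> {0}, take 0 (1->0 ok)
  t9 'x' -> {1,2}, take 2 (0->2 ok)
  t10 'x' -> {1,2}, take 2 (2->2 ok)
  t11 'x' -> {1,2}, take 2 (2->2 ok)
  t12 'x' -> {1,2}, take 2 (2->2 ok)
  t13 'x' -> {1,2}, take 2 (2->2 ok)
  t14 'y' -> {0}, take 0 (2->0 ok)
  t15 'x' -> {1,2}, take 2 (0->2 ok)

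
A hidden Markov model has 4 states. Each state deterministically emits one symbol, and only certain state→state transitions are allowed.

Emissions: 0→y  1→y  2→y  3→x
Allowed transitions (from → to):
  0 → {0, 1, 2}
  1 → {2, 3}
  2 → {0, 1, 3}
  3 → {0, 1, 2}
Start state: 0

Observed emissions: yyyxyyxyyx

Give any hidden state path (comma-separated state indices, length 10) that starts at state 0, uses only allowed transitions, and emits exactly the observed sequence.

  pos 0: y in {0,1,2}, choose 0; start
  pos 1: y in {0,1,2}, choose 2; 0->2 ok
  pos 2: y in {0,1,2}, choose 1; 2->1 ok
  pos 3: x in {3}, choose 3; 1->3 ok
  pos 4: y in {0,1,2}, choose 0; 3->0 ok
  pos 5: y in {0,1,2}, choose 1; 0->1 ok
  pos 6: x in {3}, choose 3; 1->3 ok
  pos 7: y in {0,1,2}, choose 2; 3->2 ok
  pos 8: y in {0,1,2}, choose 1; 2->1 ok
  pos 9: x in {3}, choose 3; 1->3 ok

0,2,1,3,0,1,3,2,1,3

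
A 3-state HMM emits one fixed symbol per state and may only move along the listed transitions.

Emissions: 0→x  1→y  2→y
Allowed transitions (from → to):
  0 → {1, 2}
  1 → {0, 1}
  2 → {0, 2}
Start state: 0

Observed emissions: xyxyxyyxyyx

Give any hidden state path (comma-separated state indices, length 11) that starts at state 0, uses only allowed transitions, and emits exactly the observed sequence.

0,2,0,2,0,1,1,0,2,2,0

  pos 0: x in {0}, choose 0; start
  pos 1: y in {1,2}, choose 2; 0->2 ok
  pos 2: x in {0}, choose 0; 2->0 ok
  pos 3: y in {1,2}, choose 2; 0->2 ok
  pos 4: x in {0}, choose 0; 2->0 ok
  pos 5: y in {1,2}, choose 1; 0->1 ok
  pos 6: y in {1,2}, choose 1; 1->1 ok
  pos 7: x in {0}, choose 0; 1->0 ok
  pos 8: y in {1,2}, choose 2; 0->2 ok
  pos 9: y in {1,2}, choose 2; 2->2 ok
  pos 10: x in {0}, choose 0; 2->0 ok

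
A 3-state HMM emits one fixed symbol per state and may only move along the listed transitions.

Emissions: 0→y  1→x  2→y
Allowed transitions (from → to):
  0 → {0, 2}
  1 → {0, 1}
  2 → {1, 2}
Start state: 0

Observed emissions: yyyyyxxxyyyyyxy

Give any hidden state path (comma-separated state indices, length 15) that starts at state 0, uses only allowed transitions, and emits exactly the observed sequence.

  t0 'y' -> {0,2}, take 0 (start)
  t1 'y' -> {0,2}, take 0 (0->0 ok)
  t2 'y' -> {0,2}, take 0 (0->0 ok)
  t3 'y' -> {0,2}, take 2 (0->2 ok)
  t4 'y' -> {0,2}, take 2 (2->2 ok)
  t5 'x' -> {1}, take 1 (2->1 ok)
  t6 'x' -> {1}, take 1 (1->1 ok)
  t7 'x' -> {1}, take 1 (1->1 ok)
  t8 'y' -> {0,2}, take 0 (1->0 ok)
  t9 'y' -> {0,2}, take 0 (0->0 ok)
  t10 'y' -> {0,2}, take 0 (0->0 ok)
  t11 'y' -> {0,2}, take 2 (0->2 ok)
  t12 'y' -> {0,2}, take 2 (2->2 ok)
  t13 'x' -> {1}, take 1 (2->1 ok)
  t14 'y' -> {0,2}, take 0 (1->0 ok)

0,0,0,2,2,1,1,1,0,0,0,2,2,1,0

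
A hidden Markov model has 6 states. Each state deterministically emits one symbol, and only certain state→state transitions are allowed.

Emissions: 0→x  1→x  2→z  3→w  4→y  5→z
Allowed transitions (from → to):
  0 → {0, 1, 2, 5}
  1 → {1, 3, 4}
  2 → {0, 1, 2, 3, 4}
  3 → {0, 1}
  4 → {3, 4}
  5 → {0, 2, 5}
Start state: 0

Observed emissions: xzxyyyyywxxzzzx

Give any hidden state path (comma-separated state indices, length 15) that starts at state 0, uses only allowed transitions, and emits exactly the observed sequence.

  0: obs=x cand={0,1} pick 0 [start]
  1: obs=z cand={2,5} pick 2 [0->2 ok]
  2: obs=x cand={0,1} pick 1 [2->1 ok]
  3: obs=y cand={4} pick 4 [1->4 ok]
  4: obs=y cand={4} pick 4 [4->4 ok]
  5: obs=y cand={4} pick 4 [4->4 ok]
  6: obs=y cand={4} pick 4 [4->4 ok]
  7: obs=y cand={4} pick 4 [4->4 ok]
  8: obs=w cand={3} pick 3 [4->3 ok]
  9: obs=x cand={0,1} pick 0 [3->0 ok]
  10: obs=x cand={0,1} pick 0 [0->0 ok]
  11: obs=z cand={2,5} pick 5 [0->5 ok]
  12: obs=z cand={2,5} pick 5 [5->5 ok]
  13: obs=z cand={2,5} pick 2 [5->2 ok]
  14: obs=x cand={0,1} pick 1 [2->1 ok]

0,2,1,4,4,4,4,4,3,0,0,5,5,2,1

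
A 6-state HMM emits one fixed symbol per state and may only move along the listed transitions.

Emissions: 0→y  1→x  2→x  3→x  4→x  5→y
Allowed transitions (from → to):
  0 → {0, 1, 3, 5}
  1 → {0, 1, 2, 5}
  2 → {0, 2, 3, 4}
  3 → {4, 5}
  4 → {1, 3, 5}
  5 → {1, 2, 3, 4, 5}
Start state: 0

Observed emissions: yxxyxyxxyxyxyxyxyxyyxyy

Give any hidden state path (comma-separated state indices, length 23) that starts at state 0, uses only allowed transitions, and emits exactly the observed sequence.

0,3,4,5,3,5,2,3,5,2,0,3,5,3,5,3,5,2,0,5,1,0,0

  t0 'y' -> {0,5}, take 0 (start)
  t1 'x' -> {1,2,3,4}, take 3 (0->3 ok)
  t2 'x' -> {1,2,3,4}, take 4 (3->4 ok)
  t3 'y' -> {0,5}, take 5 (4->5 ok)
  t4 'x' -> {1,2,3,4}, take 3 (5->3 ok)
  t5 'y' -> {0,5}, take 5 (3->5 ok)
  t6 'x' -> {1,2,3,4}, take 2 (5->2 ok)
  t7 'x' -> {1,2,3,4}, take 3 (2->3 ok)
  t8 'y' -> {0,5}, take 5 (3->5 ok)
  t9 'x' -> {1,2,3,4}, take 2 (5->2 ok)
  t10 'y' -> {0,5}, take 0 (2->0 ok)
  t11 'x' -> {1,2,3,4}, take 3 (0->3 ok)
  t12 'y' -> {0,5}, take 5 (3->5 ok)
  t13 'x' -> {1,2,3,4}, take 3 (5->3 ok)
  t14 'y' -> {0,5}, take 5 (3->5 ok)
  t15 'x' -> {1,2,3,4}, take 3 (5->3 ok)
  t16 'y' -> {0,5}, take 5 (3->5 ok)
  t17 'x' -> {1,2,3,4}, take 2 (5->2 ok)
  t18 'y' -> {0,5}, take 0 (2->0 ok)
  t19 'y' -> {0,5}, take 5 (0->5 ok)
  t20 'x' -> {1,2,3,4}, take 1 (5->1 ok)
  t21 'y' -> {0,5}, take 0 (1->0 ok)
  t22 'y' -> {0,5}, take 0 (0->0 ok)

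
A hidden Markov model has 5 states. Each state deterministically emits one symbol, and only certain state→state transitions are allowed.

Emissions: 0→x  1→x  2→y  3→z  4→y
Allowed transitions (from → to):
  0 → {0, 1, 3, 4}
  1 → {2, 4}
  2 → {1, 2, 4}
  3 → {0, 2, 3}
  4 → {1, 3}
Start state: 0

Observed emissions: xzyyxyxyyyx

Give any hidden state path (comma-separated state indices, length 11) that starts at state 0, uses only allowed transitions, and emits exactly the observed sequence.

0,3,2,4,1,4,1,2,2,4,1

  0: obs=x cand={0,1} pick 0 [start]
  1: obs=z cand={3} pick 3 [0->3 ok]
  2: obs=y cand={2,4} pick 2 [3->2 ok]
  3: obs=y cand={2,4} pick 4 [2->4 ok]
  4: obs=x cand={0,1} pick 1 [4->1 ok]
  5: obs=y cand={2,4} pick 4 [1->4 ok]
  6: obs=x cand={0,1} pick 1 [4->1 ok]
  7: obs=y cand={2,4} pick 2 [1->2 ok]
  8: obs=y cand={2,4} pick 2 [2->2 ok]
  9: obs=y cand={2,4} pick 4 [2->4 ok]
  10: obs=x cand={0,1} pick 1 [4->1 ok]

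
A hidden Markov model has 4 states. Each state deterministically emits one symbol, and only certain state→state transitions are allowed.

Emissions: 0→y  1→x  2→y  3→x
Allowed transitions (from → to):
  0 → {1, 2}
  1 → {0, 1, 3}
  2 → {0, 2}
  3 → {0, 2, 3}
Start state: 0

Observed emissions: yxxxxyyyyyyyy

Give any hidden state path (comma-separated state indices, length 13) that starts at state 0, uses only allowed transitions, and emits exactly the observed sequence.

  t0 'y' -> {0,2}, take 0 (start)
  t1 'x' -> {1,3}, take 1 (0->1 ok)
  t2 'x' -> {1,3}, take 1 (1->1 ok)
  t3 'x' -> {1,3}, take 3 (1->3 ok)
  t4 'x' -> {1,3}, take 3 (3->3 ok)
  t5 'y' -> {0,2}, take 2 (3->2 ok)
  t6 'y' -> {0,2}, take 0 (2->0 ok)
  t7 'y' -> {0,2}, take 2 (0->2 ok)
  t8 'y' -> {0,2}, take 0 (2->0 ok)
  t9 'y' -> {0,2}, take 2 (0->2 ok)
  t10 'y' -> {0,2}, take 0 (2->0 ok)
  t11 'y' -> {0,2}, take 2 (0->2 ok)
  t12 'y' -> {0,2}, take 0 (2->0 ok)

0,1,1,3,3,2,0,2,0,2,0,2,0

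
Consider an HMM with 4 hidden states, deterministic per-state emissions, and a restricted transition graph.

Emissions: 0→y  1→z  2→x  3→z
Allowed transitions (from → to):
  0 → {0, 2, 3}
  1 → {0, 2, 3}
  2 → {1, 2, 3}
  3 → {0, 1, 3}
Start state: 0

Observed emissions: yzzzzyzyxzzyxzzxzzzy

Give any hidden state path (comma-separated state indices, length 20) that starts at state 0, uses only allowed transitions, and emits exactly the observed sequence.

  pos 0: y in {0}, choose 0; start
  pos 1: z in {1,3}, choose 3; 0->3 ok
  pos 2: z in {1,3}, choose 3; 3->3 ok
  pos 3: z in {1,3}, choose 3; 3->3 ok
  pos 4: z in {1,3}, choose 1; 3->1 ok
  pos 5: y in {0}, choose 0; 1->0 ok
  pos 6: z in {1,3}, choose 3; 0->3 ok
  pos 7: y in {0}, choose 0; 3->0 ok
  pos 8: x in {2}, choose 2; 0->2 ok
  pos 9: z in {1,3}, choose 3; 2->3 ok
  pos 10: z in {1,3}, choose 3; 3->3 ok
  pos 11: y in {0}, choose 0; 3->0 ok
  pos 12: x in {2}, choose 2; 0->2 ok
  pos 13: z in {1,3}, choose 3; 2->3 ok
  pos 14: z in {1,3}, choose 1; 3->1 ok
  pos 15: x in {2}, choose 2; 1->2 ok
  pos 16: z in {1,3}, choose 1; 2->1 ok
  pos 17: z in {1,3}, choose 3; 1->3 ok
  pos 18: z in {1,3}, choose 1; 3->1 ok
  pos 19: y in {0}, choose 0; 1->0 ok

0,3,3,3,1,0,3,0,2,3,3,0,2,3,1,2,1,3,1,0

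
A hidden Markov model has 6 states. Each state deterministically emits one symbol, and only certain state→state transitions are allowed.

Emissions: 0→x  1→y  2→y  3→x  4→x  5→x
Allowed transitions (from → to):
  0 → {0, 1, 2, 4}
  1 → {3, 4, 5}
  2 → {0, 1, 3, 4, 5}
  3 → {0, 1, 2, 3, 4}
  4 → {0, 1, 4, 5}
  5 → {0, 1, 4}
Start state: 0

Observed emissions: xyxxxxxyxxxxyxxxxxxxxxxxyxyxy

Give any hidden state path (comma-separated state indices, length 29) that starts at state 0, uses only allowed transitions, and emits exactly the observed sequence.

0,2,4,5,4,0,0,1,3,0,4,4,1,4,5,4,5,0,4,5,0,4,4,0,1,5,1,3,2

  0: obs=x cand={0,3,4,5} pick 0 [start]
  1: obs=y cand={1,2} pick 2 [0->2 ok]
  2: obs=x cand={0,3,4,5} pick 4 [2->4 ok]
  3: obs=x cand={0,3,4,5} pick 5 [4->5 ok]
  4: obs=x cand={0,3,4,5} pick 4 [5->4 ok]
  5: obs=x cand={0,3,4,5} pick 0 [4->0 ok]
  6: obs=x cand={0,3,4,5} pick 0 [0->0 ok]
  7: obs=y cand={1,2} pick 1 [0->1 ok]
  8: obs=x cand={0,3,4,5} pick 3 [1->3 ok]
  9: obs=x cand={0,3,4,5} pick 0 [3->0 ok]
  10: obs=x cand={0,3,4,5} pick 4 [0->4 ok]
  11: obs=x cand={0,3,4,5} pick 4 [4->4 ok]
  12: obs=y cand={1,2} pick 1 [4->1 ok]
  13: obs=x cand={0,3,4,5} pick 4 [1->4 ok]
  14: obs=x cand={0,3,4,5} pick 5 [4->5 ok]
  15: obs=x cand={0,3,4,5} pick 4 [5->4 ok]
  16: obs=x cand={0,3,4,5} pick 5 [4->5 ok]
  17: obs=x cand={0,3,4,5} pick 0 [5->0 ok]
  18: obs=x cand={0,3,4,5} pick 4 [0->4 ok]
  19: obs=x cand={0,3,4,5} pick 5 [4->5 ok]
  20: obs=x cand={0,3,4,5} pick 0 [5->0 ok]
  21: obs=x cand={0,3,4,5} pick 4 [0->4 ok]
  22: obs=x cand={0,3,4,5} pick 4 [4->4 ok]
  23: obs=x cand={0,3,4,5} pick 0 [4->0 ok]
  24: obs=y cand={1,2} pick 1 [0->1 ok]
  25: obs=x cand={0,3,4,5} pick 5 [1->5 ok]
  26: obs=y cand={1,2} pick 1 [5->1 ok]
  27: obs=x cand={0,3,4,5} pick 3 [1->3 ok]
  28: obs=y cand={1,2} pick 2 [3->2 ok]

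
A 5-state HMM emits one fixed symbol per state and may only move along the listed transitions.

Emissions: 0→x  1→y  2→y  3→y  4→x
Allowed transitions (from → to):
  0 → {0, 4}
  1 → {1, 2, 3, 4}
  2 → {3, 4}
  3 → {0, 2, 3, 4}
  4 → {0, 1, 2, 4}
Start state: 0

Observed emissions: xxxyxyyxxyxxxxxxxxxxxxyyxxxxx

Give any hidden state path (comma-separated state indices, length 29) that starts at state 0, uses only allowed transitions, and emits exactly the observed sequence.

  pos 0: x in {0,4}, choose 0; start
  pos 1: x in {0,4}, choose 4; 0->4 ok
  pos 2: x in {0,4}, choose 4; 4->4 ok
  pos 3: y in {1,2,3}, choose 2; 4->2 ok
  pos 4: x in {0,4}, choose 4; 2->4 ok
  pos 5: y in {1,2,3}, choose 2; 4->2 ok
  pos 6: y in {1,2,3}, choose 3; 2->3 ok
  pos 7: x in {0,4}, choose 0; 3->0 ok
  pos 8: x in {0,4}, choose 4; 0->4 ok
  pos 9: y in {1,2,3}, choose 1; 4->1 ok
  pos 10: x in {0,4}, choose 4; 1->4 ok
  pos 11: x in {0,4}, choose 0; 4->0 ok
  pos 12: x in {0,4}, choose 0; 0->0 ok
  pos 13: x in {0,4}, choose 0; 0->0 ok
  pos 14: x in {0,4}, choose 4; 0->4 ok
  pos 15: x in {0,4}, choose 4; 4->4 ok
  pos 16: x in {0,4}, choose 0; 4->0 ok
  pos 17: x in {0,4}, choose 4; 0->4 ok
  pos 18: x in {0,4}, choose 0; 4->0 ok
  pos 19: x in {0,4}, choose 4; 0->4 ok
  pos 20: x in {0,4}, choose 0; 4->0 ok
  pos 21: x in {0,4}, choose 4; 0->4 ok
  pos 22: y in {1,2,3}, choose 1; 4->1 ok
  pos 23: y in {1,2,3}, choose 2; 1->2 ok
  pos 24: x in {0,4}, choose 4; 2->4 ok
  pos 25: x in {0,4}, choose 4; 4->4 ok
  pos 26: x in {0,4}, choose 0; 4->0 ok
  pos 27: x in {0,4}, choose 0; 0->0 ok
  pos 28: x in {0,4}, choose 0; 0->0 ok

0,4,4,2,4,2,3,0,4,1,4,0,0,0,4,4,0,4,0,4,0,4,1,2,4,4,0,0,0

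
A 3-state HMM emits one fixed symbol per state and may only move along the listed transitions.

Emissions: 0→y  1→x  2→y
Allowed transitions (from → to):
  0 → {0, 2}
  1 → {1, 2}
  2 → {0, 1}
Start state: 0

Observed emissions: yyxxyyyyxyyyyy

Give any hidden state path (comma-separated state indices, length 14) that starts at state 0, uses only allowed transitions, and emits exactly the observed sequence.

0,2,1,1,2,0,0,2,1,2,0,2,0,2

  pos 0: y in {0,2}, choose 0; start
  pos 1: y in {0,2}, choose 2; 0->2 ok
  pos 2: x in {1}, choose 1; 2->1 ok
  pos 3: x in {1}, choose 1; 1->1 ok
  pos 4: y in {0,2}, choose 2; 1->2 ok
  pos 5: y in {0,2}, choose 0; 2->0 ok
  pos 6: y in {0,2}, choose 0; 0->0 ok
  pos 7: y in {0,2}, choose 2; 0->2 ok
  pos 8: x in {1}, choose 1; 2->1 ok
  pos 9: y in {0,2}, choose 2; 1->2 ok
  pos 10: y in {0,2}, choose 0; 2->0 ok
  pos 11: y in {0,2}, choose 2; 0->2 ok
  pos 12: y in {0,2}, choose 0; 2->0 ok
  pos 13: y in {0,2}, choose 2; 0->2 ok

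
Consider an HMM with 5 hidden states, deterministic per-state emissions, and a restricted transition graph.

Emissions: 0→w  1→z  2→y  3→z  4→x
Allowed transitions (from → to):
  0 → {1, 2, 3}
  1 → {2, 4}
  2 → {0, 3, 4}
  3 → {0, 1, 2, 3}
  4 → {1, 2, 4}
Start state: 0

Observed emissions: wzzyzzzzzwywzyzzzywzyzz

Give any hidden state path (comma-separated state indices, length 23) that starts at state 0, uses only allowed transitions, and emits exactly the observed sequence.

0,3,1,2,3,3,3,3,3,0,2,0,1,2,3,3,1,2,0,3,2,3,1

  t0 'w' -> {0}, take 0 (start)
  t1 'z' -> {1,3}, take 3 (0->3 ok)
  t2 'z' -> {1,3}, take 1 (3->1 ok)
  t3 'y' -> {2}, take 2 (1->2 ok)
  t4 'z' -> {1,3}, take 3 (2->3 ok)
  t5 'z' -> {1,3}, take 3 (3->3 ok)
  t6 'z' -> {1,3}, take 3 (3->3 ok)
  t7 'z' -> {1,3}, take 3 (3->3 ok)
  t8 'z' -> {1,3}, take 3 (3->3 ok)
  t9 'w' -> {0}, take 0 (3->0 ok)
  t10 'y' -> {2}, take 2 (0->2 ok)
  t11 'w' -> {0}, take 0 (2->0 ok)
  t12 'z' -> {1,3}, take 1 (0->1 ok)
  t13 'y' -> {2}, take 2 (1->2 ok)
  t14 'z' -> {1,3}, take 3 (2->3 ok)
  t15 'z' -> {1,3}, take 3 (3->3 ok)
  t16 'z' -> {1,3}, take 1 (3->1 ok)
  t17 'y' -> {2}, take 2 (1->2 ok)
  t18 'w' -> {0}, take 0 (2->0 ok)
  t19 'z' -> {1,3}, take 3 (0->3 ok)
  t20 'y' -> {2}, take 2 (3->2 ok)
  t21 'z' -> {1,3}, take 3 (2->3 ok)
  t22 'z' -> {1,3}, take 1 (3->1 ok)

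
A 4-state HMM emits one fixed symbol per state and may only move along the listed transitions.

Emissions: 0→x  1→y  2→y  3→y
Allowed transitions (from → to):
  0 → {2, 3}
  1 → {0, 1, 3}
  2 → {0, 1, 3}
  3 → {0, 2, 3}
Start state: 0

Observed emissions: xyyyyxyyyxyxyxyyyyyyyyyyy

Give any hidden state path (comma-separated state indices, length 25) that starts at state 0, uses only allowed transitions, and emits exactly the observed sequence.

  t0 'x' -> {0}, take 0 (start)
  t1 'y' -> {1,2,3}, take 3 (0->3 ok)
  t2 'y' -> {1,2,3}, take 3 (3->3 ok)
  t3 'y' -> {1,2,3}, take 3 (3->3 ok)
  t4 'y' -> {1,2,3}, take 2 (3->2 ok)
  t5 'x' -> {0}, take 0 (2->0 ok)
  t6 'y' -> {1,2,3}, take 2 (0->2 ok)
  t7 'y' -> {1,2,3}, take 3 (2->3 ok)
  t8 'y' -> {1,2,3}, take 2 (3->2 ok)
  t9 'x' -> {0}, take 0 (2->0 ok)
  t10 'y' -> {1,2,3}, take 2 (0->2 ok)
  t11 'x' -> {0}, take 0 (2->0 ok)
  t12 'y' -> {1,2,3}, take 2 (0->2 ok)
  t13 'x' -> {0}, take 0 (2->0 ok)
  t14 'y' -> {1,2,3}, take 2 (0->2 ok)
  t15 'y' -> {1,2,3}, take 1 (2->1 ok)
  t16 'y' -> {1,2,3}, take 1 (1->1 ok)
  t17 'y' -> {1,2,3}, take 3 (1->3 ok)
  t18 'y' -> {1,2,3}, take 2 (3->2 ok)
  t19 'y' -> {1,2,3}, take 1 (2->1 ok)
  t20 'y' -> {1,2,3}, take 1 (1->1 ok)
  t21 'y' -> {1,2,3}, take 3 (1->3 ok)
  t22 'y' -> {1,2,3}, take 2 (3->2 ok)
  t23 'y' -> {1,2,3}, take 3 (2->3 ok)
  t24 'y' -> {1,2,3}, take 3 (3->3 ok)

0,3,3,3,2,0,2,3,2,0,2,0,2,0,2,1,1,3,2,1,1,3,2,3,3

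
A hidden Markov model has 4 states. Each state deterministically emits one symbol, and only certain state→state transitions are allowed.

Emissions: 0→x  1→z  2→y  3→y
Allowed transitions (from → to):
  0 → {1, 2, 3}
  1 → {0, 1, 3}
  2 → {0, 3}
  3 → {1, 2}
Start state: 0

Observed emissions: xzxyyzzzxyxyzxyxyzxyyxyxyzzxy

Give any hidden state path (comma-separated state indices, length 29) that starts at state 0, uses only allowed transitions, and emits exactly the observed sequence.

  pos 0: x in {0}, choose 0; start
  pos 1: z in {1}, choose 1; 0->1 ok
  pos 2: x in {0}, choose 0; 1->0 ok
  pos 3: y in {2,3}, choose 2; 0->2 ok
  pos 4: y in {2,3}, choose 3; 2->3 ok
  pos 5: z in {1}, choose 1; 3->1 ok
  pos 6: z in {1}, choose 1; 1->1 ok
  pos 7: z in {1}, choose 1; 1->1 ok
  pos 8: x in {0}, choose 0; 1->0 ok
  pos 9: y in {2,3}, choose 2; 0->2 ok
  pos 10: x in {0}, choose 0; 2->0 ok
  pos 11: y in {2,3}, choose 3; 0->3 ok
  pos 12: z in {1}, choose 1; 3->1 ok
  pos 13: x in {0}, choose 0; 1->0 ok
  pos 14: y in {2,3}, choose 2; 0->2 ok
  pos 15: x in {0}, choose 0; 2->0 ok
  pos 16: y in {2,3}, choose 3; 0->3 ok
  pos 17: z in {1}, choose 1; 3->1 ok
  pos 18: x in {0}, choose 0; 1->0 ok
  pos 19: y in {2,3}, choose 3; 0->3 ok
  pos 20: y in {2,3}, choose 2; 3->2 ok
  pos 21: x in {0}, choose 0; 2->0 ok
  pos 22: y in {2,3}, choose 2; 0->2 ok
  pos 23: x in {0}, choose 0; 2->0 ok
  pos 24: y in {2,3}, choose 3; 0->3 ok
  pos 25: z in {1}, choose 1; 3->1 ok
  pos 26: z in {1}, choose 1; 1->1 ok
  pos 27: x in {0}, choose 0; 1->0 ok
  pos 28: y in {2,3}, choose 2; 0->2 ok

0,1,0,2,3,1,1,1,0,2,0,3,1,0,2,0,3,1,0,3,2,0,2,0,3,1,1,0,2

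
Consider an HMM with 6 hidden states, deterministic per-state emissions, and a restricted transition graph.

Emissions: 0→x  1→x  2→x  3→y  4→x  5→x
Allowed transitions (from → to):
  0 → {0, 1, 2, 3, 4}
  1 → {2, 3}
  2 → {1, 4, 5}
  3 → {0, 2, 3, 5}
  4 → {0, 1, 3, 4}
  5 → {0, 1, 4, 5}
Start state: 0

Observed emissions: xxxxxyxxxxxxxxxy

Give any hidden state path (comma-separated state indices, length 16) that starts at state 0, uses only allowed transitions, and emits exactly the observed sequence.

0,4,1,2,1,3,5,4,1,2,5,0,2,4,1,3

  0: obs=x cand={0,1,2,4,5} pick 0 [start]
  1: obs=x cand={0,1,2,4,5} pick 4 [0->4 ok]
  2: obs=x cand={0,1,2,4,5} pick 1 [4->1 ok]
  3: obs=x cand={0,1,2,4,5} pick 2 [1->2 ok]
  4: obs=x cand={0,1,2,4,5} pick 1 [2->1 ok]
  5: obs=y cand={3} pick 3 [1->3 ok]
  6: obs=x cand={0,1,2,4,5} pick 5 [3->5 ok]
  7: obs=x cand={0,1,2,4,5} pick 4 [5->4 ok]
  8: obs=x cand={0,1,2,4,5} pick 1 [4->1 ok]
  9: obs=x cand={0,1,2,4,5} pick 2 [1->2 ok]
  10: obs=x cand={0,1,2,4,5} pick 5 [2->5 ok]
  11: obs=x cand={0,1,2,4,5} pick 0 [5->0 ok]
  12: obs=x cand={0,1,2,4,5} pick 2 [0->2 ok]
  13: obs=x cand={0,1,2,4,5} pick 4 [2->4 ok]
  14: obs=x cand={0,1,2,4,5} pick 1 [4->1 ok]
  15: obs=y cand={3} pick 3 [1->3 ok]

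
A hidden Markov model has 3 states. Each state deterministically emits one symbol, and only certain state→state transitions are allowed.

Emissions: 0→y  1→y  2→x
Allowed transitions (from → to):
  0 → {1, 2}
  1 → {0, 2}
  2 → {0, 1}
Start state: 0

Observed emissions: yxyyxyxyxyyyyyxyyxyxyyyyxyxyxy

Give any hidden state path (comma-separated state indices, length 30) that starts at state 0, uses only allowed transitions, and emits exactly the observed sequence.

  t0 'y' -> {0,1}, take 0 (start)
  t1 'x' -> {2}, take 2 (0->2 ok)
  t2 'y' -> {0,1}, take 0 (2->0 ok)
  t3 'y' -> {0,1}, take 1 (0->1 ok)
  t4 'x' -> {2}, take 2 (1->2 ok)
  t5 'y' -> {0,1}, take 1 (2->1 ok)
  t6 'x' -> {2}, take 2 (1->2 ok)
  t7 'y' -> {0,1}, take 0 (2->0 ok)
  t8 'x' -> {2}, take 2 (0->2 ok)
  t9 'y' -> {0,1}, take 1 (2->1 ok)
  t10 'y' -> {0,1}, take 0 (1->0 ok)
  t11 'y' -> {0,1}, take 1 (0->1 ok)
  t12 'y' -> {0,1}, take 0 (1->0 ok)
  t13 'y' -> {0,1}, take 1 (0->1 ok)
  t14 'x' -> {2}, take 2 (1->2 ok)
  t15 'y' -> {0,1}, take 1 (2->1 ok)
  t16 'y' -> {0,1}, take 0 (1->0 ok)
  t17 'x' -> {2}, take 2 (0->2 ok)
  t18 'y' -> {0,1}, take 1 (2->1 ok)
  t19 'x' -> {2}, take 2 (1->2 ok)
  t20 'y' -> {0,1}, take 0 (2->0 ok)
  t21 'y' -> {0,1}, take 1 (0->1 ok)
  t22 'y' -> {0,1}, take 0 (1->0 ok)
  t23 'y' -> {0,1}, take 1 (0->1 ok)
  t24 'x' -> {2}, take 2 (1->2 ok)
  t25 'y' -> {0,1}, take 1 (2->1 ok)
  t26 'x' -> {2}, take 2 (1->2 ok)
  t27 'y' -> {0,1}, take 1 (2->1 ok)
  t28 'x' -> {2}, take 2 (1->2 ok)
  t29 'y' -> {0,1}, take 0 (2->0 ok)

0,2,0,1,2,1,2,0,2,1,0,1,0,1,2,1,0,2,1,2,0,1,0,1,2,1,2,1,2,0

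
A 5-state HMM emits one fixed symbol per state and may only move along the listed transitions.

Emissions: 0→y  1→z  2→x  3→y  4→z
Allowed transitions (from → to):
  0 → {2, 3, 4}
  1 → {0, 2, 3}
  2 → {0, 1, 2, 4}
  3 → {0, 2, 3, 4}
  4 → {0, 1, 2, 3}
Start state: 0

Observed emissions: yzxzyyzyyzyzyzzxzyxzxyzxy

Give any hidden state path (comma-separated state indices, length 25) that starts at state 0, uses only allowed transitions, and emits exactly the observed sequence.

0,4,2,4,0,3,4,0,3,4,3,4,0,4,1,2,4,3,2,1,2,0,4,2,0

  0: obs=y cand={0,3} pick 0 [start]
  1: obs=z cand={1,4} pick 4 [0->4 ok]
  2: obs=x cand={2} pick 2 [4->2 ok]
  3: obs=z cand={1,4} pick 4 [2->4 ok]
  4: obs=y cand={0,3} pick 0 [4->0 ok]
  5: obs=y cand={0,3} pick 3 [0->3 ok]
  6: obs=z cand={1,4} pick 4 [3->4 ok]
  7: obs=y cand={0,3} pick 0 [4->0 ok]
  8: obs=y cand={0,3} pick 3 [0->3 ok]
  9: obs=z cand={1,4} pick 4 [3->4 ok]
  10: obs=y cand={0,3} pick 3 [4->3 ok]
  11: obs=z cand={1,4} pick 4 [3->4 ok]
  12: obs=y cand={0,3} pick 0 [4->0 ok]
  13: obs=z cand={1,4} pick 4 [0->4 ok]
  14: obs=z cand={1,4} pick 1 [4->1 ok]
  15: obs=x cand={2} pick 2 [1->2 ok]
  16: obs=z cand={1,4} pick 4 [2->4 ok]
  17: obs=y cand={0,3} pick 3 [4->3 ok]
  18: obs=x cand={2} pick 2 [3->2 ok]
  19: obs=z cand={1,4} pick 1 [2->1 ok]
  20: obs=x cand={2} pick 2 [1->2 ok]
  21: obs=y cand={0,3} pick 0 [2->0 ok]
  22: obs=z cand={1,4} pick 4 [0->4 ok]
  23: obs=x cand={2} pick 2 [4->2 ok]
  24: obs=y cand={0,3} pick 0 [2->0 ok]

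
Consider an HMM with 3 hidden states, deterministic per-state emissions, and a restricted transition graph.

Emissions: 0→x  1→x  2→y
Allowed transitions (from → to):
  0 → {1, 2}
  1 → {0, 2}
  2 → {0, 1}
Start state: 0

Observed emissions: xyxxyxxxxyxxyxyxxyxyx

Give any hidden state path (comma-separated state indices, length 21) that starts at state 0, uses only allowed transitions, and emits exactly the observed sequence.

  [0] x  {0,1}  => 0  start
  [1] y  {2}  => 2  0->2 ok
  [2] x  {0,1}  => 0  2->0 ok
  [3] x  {0,1}  => 1  0->1 ok
  [4] y  {2}  => 2  1->2 ok
  [5] x  {0,1}  => 0  2->0 ok
  [6] x  {0,1}  => 1  0->1 ok
  [7] x  {0,1}  => 0  1->0 ok
  [8] x  {0,1}  => 1  0->1 ok
  [9] y  {2}  => 2  1->2 ok
  [10] x  {0,1}  => 1  2->1 ok
  [11] x  {0,1}  => 0  1->0 ok
  [12] y  {2}  => 2  0->2 ok
  [13] x  {0,1}  => 0  2->0 ok
  [14] y  {2}  => 2  0->2 ok
  [15] x  {0,1}  => 0  2->0 ok
  [16] x  {0,1}  => 1  0->1 ok
  [17] y  {2}  => 2  1->2 ok
  [18] x  {0,1}  => 1  2->1 ok
  [19] y  {2}  => 2  1->2 ok
  [20] x  {0,1}  => 1  2->1 ok

0,2,0,1,2,0,1,0,1,2,1,0,2,0,2,0,1,2,1,2,1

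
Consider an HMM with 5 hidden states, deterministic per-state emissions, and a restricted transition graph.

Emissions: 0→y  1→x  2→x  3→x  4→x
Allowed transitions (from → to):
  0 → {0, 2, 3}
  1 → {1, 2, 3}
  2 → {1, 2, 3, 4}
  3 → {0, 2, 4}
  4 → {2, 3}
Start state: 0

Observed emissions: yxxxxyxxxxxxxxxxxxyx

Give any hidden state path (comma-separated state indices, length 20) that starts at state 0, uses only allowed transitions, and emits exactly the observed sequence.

0,2,1,1,3,0,3,2,3,4,3,2,1,2,2,3,2,3,0,3

  0: obs=y cand={0} pick 0 [start]
  1: obs=x cand={1,2,3,4} pick 2 [0->2 ok]
  2: obs=x cand={1,2,3,4} pick 1 [2->1 ok]
  3: obs=x cand={1,2,3,4} pick 1 [1->1 ok]
  4: obs=x cand={1,2,3,4} pick 3 [1->3 ok]
  5: obs=y cand={0} pick 0 [3->0 ok]
  6: obs=x cand={1,2,3,4} pick 3 [0->3 ok]
  7: obs=x cand={1,2,3,4} pick 2 [3->2 ok]
  8: obs=x cand={1,2,3,4} pick 3 [2->3 ok]
  9: obs=x cand={1,2,3,4} pick 4 [3->4 ok]
  10: obs=x cand={1,2,3,4} pick 3 [4->3 ok]
  11: obs=x cand={1,2,3,4} pick 2 [3->2 ok]
  12: obs=x cand={1,2,3,4} pick 1 [2->1 ok]
  13: obs=x cand={1,2,3,4} pick 2 [1->2 ok]
  14: obs=x cand={1,2,3,4} pick 2 [2->2 ok]
  15: obs=x cand={1,2,3,4} pick 3 [2->3 ok]
  16: obs=x cand={1,2,3,4} pick 2 [3->2 ok]
  17: obs=x cand={1,2,3,4} pick 3 [2->3 ok]
  18: obs=y cand={0} pick 0 [3->0 ok]
  19: obs=x cand={1,2,3,4} pick 3 [0->3 ok]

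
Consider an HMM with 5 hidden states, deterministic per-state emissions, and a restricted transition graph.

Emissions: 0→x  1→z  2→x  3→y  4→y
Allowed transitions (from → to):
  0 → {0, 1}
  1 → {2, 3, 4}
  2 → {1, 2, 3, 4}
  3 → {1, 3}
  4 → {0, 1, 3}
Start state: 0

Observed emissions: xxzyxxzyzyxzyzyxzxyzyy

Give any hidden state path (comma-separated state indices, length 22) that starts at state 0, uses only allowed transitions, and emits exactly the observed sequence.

  pos 0: x in {0,2}, choose 0; start
  pos 1: x in {0,2}, choose 0; 0->0 ok
  pos 2: z in {1}, choose 1; 0->1 ok
  pos 3: y in {3,4}, choose 4; 1->4 ok
  pos 4: x in {0,2}, choose 0; 4->0 ok
  pos 5: x in {0,2}, choose 0; 0->0 ok
  pos 6: z in {1}, choose 1; 0->1 ok
  pos 7: y in {3,4}, choose 3; 1->3 ok
  pos 8: z in {1}, choose 1; 3->1 ok
  pos 9: y in {3,4}, choose 4; 1->4 ok
  pos 10: x in {0,2}, choose 0; 4->0 ok
  pos 11: z in {1}, choose 1; 0->1 ok
  pos 12: y in {3,4}, choose 3; 1->3 ok
  pos 13: z in {1}, choose 1; 3->1 ok
  pos 14: y in {3,4}, choose 4; 1->4 ok
  pos 15: x in {0,2}, choose 0; 4->0 ok
  pos 16: z in {1}, choose 1; 0->1 ok
  pos 17: x in {0,2}, choose 2; 1->2 ok
  pos 18: y in {3,4}, choose 3; 2->3 ok
  pos 19: z in {1}, choose 1; 3->1 ok
  pos 20: y in {3,4}, choose 4; 1->4 ok
  pos 21: y in {3,4}, choose 3; 4->3 ok

0,0,1,4,0,0,1,3,1,4,0,1,3,1,4,0,1,2,3,1,4,3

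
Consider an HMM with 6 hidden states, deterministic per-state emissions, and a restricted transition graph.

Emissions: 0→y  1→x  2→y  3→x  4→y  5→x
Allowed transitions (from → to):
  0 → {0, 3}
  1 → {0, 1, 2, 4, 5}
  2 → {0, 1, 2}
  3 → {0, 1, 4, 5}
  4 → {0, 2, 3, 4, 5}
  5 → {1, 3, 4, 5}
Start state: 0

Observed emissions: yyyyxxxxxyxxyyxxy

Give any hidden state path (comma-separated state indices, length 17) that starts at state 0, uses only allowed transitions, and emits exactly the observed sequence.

  0: obs=y cand={0,2,4} pick 0 [start]
  1: obs=y cand={0,2,4} pick 0 [0->0 ok]
  2: obs=y cand={0,2,4} pick 0 [0->0 ok]
  3: obs=y cand={0,2,4} pick 0 [0->0 ok]
  4: obs=x cand={1,3,5} pick 3 [0->3 ok]
  5: obs=x cand={1,3,5} pick 5 [3->5 ok]
  6: obs=x cand={1,3,5} pick 5 [5->5 ok]
  7: obs=x cand={1,3,5} pick 5 [5->5 ok]
  8: obs=x cand={1,3,5} pick 3 [5->3 ok]
  9: obs=y cand={0,2,4} pick 0 [3->0 ok]
  10: obs=x cand={1,3,5} pick 3 [0->3 ok]
  11: obs=x cand={1,3,5} pick 1 [3->1 ok]
  12: obs=y cand={0,2,4} pick 0 [1->0 ok]
  13: obs=y cand={0,2,4} pick 0 [0->0 ok]
  14: obs=x cand={1,3,5} pick 3 [0->3 ok]
  15: obs=x cand={1,3,5} pick 1 [3->1 ok]
  16: obs=y cand={0,2,4} pick 2 [1->2 ok]

0,0,0,0,3,5,5,5,3,0,3,1,0,0,3,1,2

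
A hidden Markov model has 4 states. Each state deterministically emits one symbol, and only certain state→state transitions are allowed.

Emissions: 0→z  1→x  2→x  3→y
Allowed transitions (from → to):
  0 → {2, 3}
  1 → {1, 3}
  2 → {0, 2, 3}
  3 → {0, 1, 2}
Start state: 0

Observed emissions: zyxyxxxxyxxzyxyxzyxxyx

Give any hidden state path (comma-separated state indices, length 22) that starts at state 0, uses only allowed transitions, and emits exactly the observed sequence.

0,3,1,3,1,1,1,1,3,2,2,0,3,1,3,2,0,3,2,2,3,2

  t0 'z' -> {0}, take 0 (start)
  t1 'y' -> {3}, take 3 (0->3 ok)
  t2 'x' -> {1,2}, take 1 (3->1 ok)
  t3 'y' -> {3}, take 3 (1->3 ok)
  t4 'x' -> {1,2}, take 1 (3->1 ok)
  t5 'x' -> {1,2}, take 1 (1->1 ok)
  t6 'x' -> {1,2}, take 1 (1->1 ok)
  t7 'x' -> {1,2}, take 1 (1->1 ok)
  t8 'y' -> {3}, take 3 (1->3 ok)
  t9 'x' -> {1,2}, take 2 (3->2 ok)
  t10 'x' -> {1,2}, take 2 (2->2 ok)
  t11 'z' -> {0}, take 0 (2->0 ok)
  t12 'y' -> {3}, take 3 (0->3 ok)
  t13 'x' -> {1,2}, take 1 (3->1 ok)
  t14 'y' -> {3}, take 3 (1->3 ok)
  t15 'x' -> {1,2}, take 2 (3->2 ok)
  t16 'z' -> {0}, take 0 (2->0 ok)
  t17 'y' -> {3}, take 3 (0->3 ok)
  t18 'x' -> {1,2}, take 2 (3->2 ok)
  t19 'x' -> {1,2}, take 2 (2->2 ok)
  t20 'y' -> {3}, take 3 (2->3 ok)
  t21 'x' -> {1,2}, take 2 (3->2 ok)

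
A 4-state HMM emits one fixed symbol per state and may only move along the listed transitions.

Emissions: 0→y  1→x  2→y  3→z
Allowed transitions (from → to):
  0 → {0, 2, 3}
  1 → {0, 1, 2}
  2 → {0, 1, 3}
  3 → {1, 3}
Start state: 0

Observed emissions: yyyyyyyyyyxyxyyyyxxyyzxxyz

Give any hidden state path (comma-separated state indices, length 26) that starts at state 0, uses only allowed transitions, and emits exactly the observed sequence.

  t0 'y' -> {0,2}, take 0 (start)
  t1 'y' -> {0,2}, take 2 (0->2 ok)
  t2 'y' -> {0,2}, take 0 (2->0 ok)
  t3 'y' -> {0,2}, take 2 (0->2 ok)
  t4 'y' -> {0,2}, take 0 (2->0 ok)
  t5 'y' -> {0,2}, take 2 (0->2 ok)
  t6 'y' -> {0,2}, take 0 (2->0 ok)
  t7 'y' -> {0,2}, take 2 (0->2 ok)
  t8 'y' -> {0,2}, take 0 (2->0 ok)
  t9 'y' -> {0,2}, take 2 (0->2 ok)
  t10 'x' -> {1}, take 1 (2->1 ok)
  t11 'y' -> {0,2}, take 2 (1->2 ok)
  t12 'x' -> {1}, take 1 (2->1 ok)
  t13 'y' -> {0,2}, take 2 (1->2 ok)
  t14 'y' -> {0,2}, take 0 (2->0 ok)
  t15 'y' -> {0,2}, take 0 (0->0 ok)
  t16 'y' -> {0,2}, take 2 (0->2 ok)
  t17 'x' -> {1}, take 1 (2->1 ok)
  t18 'x' -> {1}, take 1 (1->1 ok)
  t19 'y' -> {0,2}, take 2 (1->2 ok)
  t20 'y' -> {0,2}, take 0 (2->0 ok)
  t21 'z' -> {3}, take 3 (0->3 ok)
  t22 'x' -> {1}, take 1 (3->1 ok)
  t23 'x' -> {1}, take 1 (1->1 ok)
  t24 'y' -> {0,2}, take 0 (1->0 ok)
  t25 'z' -> {3}, take 3 (0->3 ok)

0,2,0,2,0,2,0,2,0,2,1,2,1,2,0,0,2,1,1,2,0,3,1,1,0,3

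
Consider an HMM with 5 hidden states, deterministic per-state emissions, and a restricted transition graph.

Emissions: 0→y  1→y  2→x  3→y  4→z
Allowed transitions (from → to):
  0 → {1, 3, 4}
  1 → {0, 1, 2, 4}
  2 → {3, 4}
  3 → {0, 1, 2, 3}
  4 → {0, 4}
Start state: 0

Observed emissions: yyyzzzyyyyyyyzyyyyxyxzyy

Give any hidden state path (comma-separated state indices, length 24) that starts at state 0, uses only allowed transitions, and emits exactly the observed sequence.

  pos 0: y in {0,1,3}, choose 0; start
  pos 1: y in {0,1,3}, choose 3; 0->3 ok
  pos 2: y in {0,1,3}, choose 0; 3->0 ok
  pos 3: z in {4}, choose 4; 0->4 ok
  pos 4: z in {4}, choose 4; 4->4 ok
  pos 5: z in {4}, choose 4; 4->4 ok
  pos 6: y in {0,1,3}, choose 0; 4->0 ok
  pos 7: y in {0,1,3}, choose 3; 0->3 ok
  pos 8: y in {0,1,3}, choose 3; 3->3 ok
  pos 9: y in {0,1,3}, choose 3; 3->3 ok
  pos 10: y in {0,1,3}, choose 3; 3->3 ok
  pos 11: y in {0,1,3}, choose 3; 3->3 ok
  pos 12: y in {0,1,3}, choose 1; 3->1 ok
  pos 13: z in {4}, choose 4; 1->4 ok
  pos 14: y in {0,1,3}, choose 0; 4->0 ok
  pos 15: y in {0,1,3}, choose 3; 0->3 ok
  pos 16: y in {0,1,3}, choose 1; 3->1 ok
  pos 17: y in {0,1,3}, choose 1; 1->1 ok
  pos 18: x in {2}, choose 2; 1->2 ok
  pos 19: y in {0,1,3}, choose 3; 2->3 ok
  pos 20: x in {2}, choose 2; 3->2 ok
  pos 21: z in {4}, choose 4; 2->4 ok
  pos 22: y in {0,1,3}, choose 0; 4->0 ok
  pos 23: y in {0,1,3}, choose 1; 0->1 ok

0,3,0,4,4,4,0,3,3,3,3,3,1,4,0,3,1,1,2,3,2,4,0,1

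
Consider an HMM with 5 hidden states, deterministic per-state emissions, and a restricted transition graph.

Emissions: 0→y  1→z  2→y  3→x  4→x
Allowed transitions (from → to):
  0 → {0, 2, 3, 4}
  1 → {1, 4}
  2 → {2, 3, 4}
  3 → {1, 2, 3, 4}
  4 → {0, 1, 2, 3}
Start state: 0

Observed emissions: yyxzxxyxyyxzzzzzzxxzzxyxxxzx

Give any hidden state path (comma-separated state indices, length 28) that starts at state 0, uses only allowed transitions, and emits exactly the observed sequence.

  t0 'y' -> {0,2}, take 0 (start)
  t1 'y' -> {0,2}, take 0 (0->0 ok)
  t2 'x' -> {3,4}, take 3 (0->3 ok)
  t3 'z' -> {1}, take 1 (3->1 ok)
  t4 'x' -> {3,4}, take 4 (1->4 ok)
  t5 'x' -> {3,4}, take 3 (4->3 ok)
  t6 'y' -> {0,2}, take 2 (3->2 ok)
  t7 'x' -> {3,4}, take 4 (2->4 ok)
  t8 'y' -> {0,2}, take 2 (4->2 ok)
  t9 'y' -> {0,2}, take 2 (2->2 ok)
  t10 'x' -> {3,4}, take 4 (2->4 ok)
  t11 'z' -> {1}, take 1 (4->1 ok)
  t12 'z' -> {1}, take 1 (1->1 ok)
  t13 'z' -> {1}, take 1 (1->1 ok)
  t14 'z' -> {1}, take 1 (1->1 ok)
  t15 'z' -> {1}, take 1 (1->1 ok)
  t16 'z' -> {1}, take 1 (1->1 ok)
  t17 'x' -> {3,4}, take 4 (1->4 ok)
  t18 'x' -> {3,4}, take 3 (4->3 ok)
  t19 'z' -> {1}, take 1 (3->1 ok)
  t20 'z' -> {1}, take 1 (1->1 ok)
  t21 'x' -> {3,4}, take 4 (1->4 ok)
  t22 'y' -> {0,2}, take 0 (4->0 ok)
  t23 'x' -> {3,4}, take 3 (0->3 ok)
  t24 'x' -> {3,4}, take 3 (3->3 ok)
  t25 'x' -> {3,4}, take 3 (3->3 ok)
  t26 'z' -> {1}, take 1 (3->1 ok)
  t27 'x' -> {3,4}, take 4 (1->4 ok)

0,0,3,1,4,3,2,4,2,2,4,1,1,1,1,1,1,4,3,1,1,4,0,3,3,3,1,4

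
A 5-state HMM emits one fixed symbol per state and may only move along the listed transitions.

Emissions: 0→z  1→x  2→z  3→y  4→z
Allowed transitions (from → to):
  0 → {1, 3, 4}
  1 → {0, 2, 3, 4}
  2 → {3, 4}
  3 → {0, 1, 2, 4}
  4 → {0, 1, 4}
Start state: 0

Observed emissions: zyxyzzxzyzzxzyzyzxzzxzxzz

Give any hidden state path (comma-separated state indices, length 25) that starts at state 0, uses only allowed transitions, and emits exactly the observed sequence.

  [0] z  {0,2,4}  => 0  start
  [1] y  {3}  => 3  0->3 ok
  [2] x  {1}  => 1  3->1 ok
  [3] y  {3}  => 3  1->3 ok
  [4] z  {0,2,4}  => 4  3->4 ok
  [5] z  {0,2,4}  => 0  4->0 ok
  [6] x  {1}  => 1  0->1 ok
  [7] z  {0,2,4}  => 0  1->0 ok
  [8] y  {3}  => 3  0->3 ok
  [9] z  {0,2,4}  => 4  3->4 ok
  [10] z  {0,2,4}  => 4  4->4 ok
  [11] x  {1}  => 1  4->1 ok
  [12] z  {0,2,4}  => 2  1->2 ok
  [13] y  {3}  => 3  2->3 ok
  [14] z  {0,2,4}  => 0  3->0 ok
  [15] y  {3}  => 3  0->3 ok
  [16] z  {0,2,4}  => 0  3->0 ok
  [17] x  {1}  => 1  0->1 ok
  [18] z  {0,2,4}  => 4  1->4 ok
  [19] z  {0,2,4}  => 0  4->0 ok
  [20] x  {1}  => 1  0->1 ok
  [21] z  {0,2,4}  => 4  1->4 ok
  [22] x  {1}  => 1  4->1 ok
  [23] z  {0,2,4}  => 2  1->2 ok
  [24] z  {0,2,4}  => 4  2->4 ok

0,3,1,3,4,0,1,0,3,4,4,1,2,3,0,3,0,1,4,0,1,4,1,2,4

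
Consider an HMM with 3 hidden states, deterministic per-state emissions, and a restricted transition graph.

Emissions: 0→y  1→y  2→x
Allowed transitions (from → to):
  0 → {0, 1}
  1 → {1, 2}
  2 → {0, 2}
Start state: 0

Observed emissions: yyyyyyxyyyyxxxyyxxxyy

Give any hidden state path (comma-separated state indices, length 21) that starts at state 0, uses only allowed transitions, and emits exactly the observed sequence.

  pos 0: y in {0,1}, choose 0; start
  pos 1: y in {0,1}, choose 0; 0->0 ok
  pos 2: y in {0,1}, choose 0; 0->0 ok
  pos 3: y in {0,1}, choose 0; 0->0 ok
  pos 4: y in {0,1}, choose 1; 0->1 ok
  pos 5: y in {0,1}, choose 1; 1->1 ok
  pos 6: x in {2}, choose 2; 1->2 ok
  pos 7: y in {0,1}, choose 0; 2->0 ok
  pos 8: y in {0,1}, choose 1; 0->1 ok
  pos 9: y in {0,1}, choose 1; 1->1 ok
  pos 10: y in {0,1}, choose 1; 1->1 ok
  pos 11: x in {2}, choose 2; 1->2 ok
  pos 12: x in {2}, choose 2; 2->2 ok
  pos 13: x in {2}, choose 2; 2->2 ok
  pos 14: y in {0,1}, choose 0; 2->0 ok
  pos 15: y in {0,1}, choose 1; 0->1 ok
  pos 16: x in {2}, choose 2; 1->2 ok
  pos 17: x in {2}, choose 2; 2->2 ok
  pos 18: x in {2}, choose 2; 2->2 ok
  pos 19: y in {0,1}, choose 0; 2->0 ok
  pos 20: y in {0,1}, choose 0; 0->0 ok

0,0,0,0,1,1,2,0,1,1,1,2,2,2,0,1,2,2,2,0,0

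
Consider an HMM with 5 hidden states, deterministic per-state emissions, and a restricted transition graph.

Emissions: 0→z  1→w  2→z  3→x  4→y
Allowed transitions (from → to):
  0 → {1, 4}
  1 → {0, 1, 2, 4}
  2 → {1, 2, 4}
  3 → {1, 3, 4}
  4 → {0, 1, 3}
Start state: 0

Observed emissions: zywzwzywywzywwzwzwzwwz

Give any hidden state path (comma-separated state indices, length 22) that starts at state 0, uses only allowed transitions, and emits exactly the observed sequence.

  pos 0: z in {0,2}, choose 0; start
  pos 1: y in {4}, choose 4; 0->4 ok
  pos 2: w in {1}, choose 1; 4->1 ok
  pos 3: z in {0,2}, choose 0; 1->0 ok
  pos 4: w in {1}, choose 1; 0->1 ok
  pos 5: z in {0,2}, choose 0; 1->0 ok
  pos 6: y in {4}, choose 4; 0->4 ok
  pos 7: w in {1}, choose 1; 4->1 ok
  pos 8: y in {4}, choose 4; 1->4 ok
  pos 9: w in {1}, choose 1; 4->1 ok
  pos 10: z in {0,2}, choose 2; 1->2 ok
  pos 11: y in {4}, choose 4; 2->4 ok
  pos 12: w in {1}, choose 1; 4->1 ok
  pos 13: w in {1}, choose 1; 1->1 ok
  pos 14: z in {0,2}, choose 0; 1->0 ok
  pos 15: w in {1}, choose 1; 0->1 ok
  pos 16: z in {0,2}, choose 2; 1->2 ok
  pos 17: w in {1}, choose 1; 2->1 ok
  pos 18: z in {0,2}, choose 0; 1->0 ok
  pos 19: w in {1}, choose 1; 0->1 ok
  pos 20: w in {1}, choose 1; 1->1 ok
  pos 21: z in {0,2}, choose 0; 1->0 ok

0,4,1,0,1,0,4,1,4,1,2,4,1,1,0,1,2,1,0,1,1,0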